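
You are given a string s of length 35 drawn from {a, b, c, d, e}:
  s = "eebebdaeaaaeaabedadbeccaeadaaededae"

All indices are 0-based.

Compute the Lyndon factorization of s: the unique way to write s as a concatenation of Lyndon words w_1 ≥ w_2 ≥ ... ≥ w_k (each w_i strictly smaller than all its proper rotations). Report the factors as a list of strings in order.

["e", "e", "be", "bd", "ae", "aaaeaabedadbeccaeadaaededae"]

emit factor 1: 'e' (i=0, period=1)
emit factor 2: 'e' (i=1, period=1)
emit factor 3: 'be' (i=2, period=2)
emit factor 4: 'bd' (i=4, period=2)
emit factor 5: 'ae' (i=6, period=2)
emit factor 6: 'aaaeaabedadbeccaeadaaededae' (i=8, period=27)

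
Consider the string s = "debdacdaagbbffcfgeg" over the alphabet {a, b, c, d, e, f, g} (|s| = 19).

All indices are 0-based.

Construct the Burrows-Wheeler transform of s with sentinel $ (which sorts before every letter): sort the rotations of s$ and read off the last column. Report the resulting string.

gddagebafcb$dgfbceaf

rank  rotation              last
    0  $debdacdaagbbffcfgeg  g
    1  aagbbffcfgeg$debdacd  d
    2  acdaagbbffcfgeg$debd  d
    3  agbbffcfgeg$debdacda  a
    4  bbffcfgeg$debdacdaag  g
    5  bdacdaagbbffcfgeg$de  e
    6  bffcfgeg$debdacdaagb  b
    7  cdaagbbffcfgeg$debda  a
    8  cfgeg$debdacdaagbbff  f
    9  daagbbffcfgeg$debdac  c
   10  dacdaagbbffcfgeg$deb  b
   11  debdacdaagbbffcfgeg$  $
   12  ebdacdaagbbffcfgeg$d  d
   13  eg$debdacdaagbbffcfg  g
   14  fcfgeg$debdacdaagbbf  f
   15  ffcfgeg$debdacdaagbb  b
   16  fgeg$debdacdaagbbffc  c
   17  g$debdacdaagbbffcfge  e
   18  gbbffcfgeg$debdacdaa  a
   19  geg$debdacdaagbbffcf  f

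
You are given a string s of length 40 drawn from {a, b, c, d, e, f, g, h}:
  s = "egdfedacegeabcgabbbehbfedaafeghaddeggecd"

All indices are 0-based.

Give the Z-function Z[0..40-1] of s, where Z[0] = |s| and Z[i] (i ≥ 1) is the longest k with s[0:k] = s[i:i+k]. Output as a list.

[40, 0, 0, 0, 1, 0, 0, 0, 2, 0, 1, 0, 0, 0, 0, 0, 0, 0, 0, 1, 0, 0, 0, 1, 0, 0, 0, 0, 2, 0, 0, 0, 0, 0, 2, 0, 0, 1, 0, 0]

Z[0]=40
i=1: i≥r, start 0; Z[1]=0
i=2: i≥r, start 0; Z[2]=0
i=3: i≥r, start 0; Z[3]=0
i=4: i≥r, start 0; Z[4]=1 grow→box=[4,5)
i=5: i≥r, start 0; Z[5]=0
i=6: i≥r, start 0; Z[6]=0
i=7: i≥r, start 0; Z[7]=0
i=8: i≥r, start 0; Z[8]=2 grow→box=[8,10)
i=9: min(r-i=1, Z[1]=0)=0; Z[9]=0
i=10: i≥r, start 0; Z[10]=1 grow→box=[10,11)
i=11: i≥r, start 0; Z[11]=0
i=12: i≥r, start 0; Z[12]=0
i=13: i≥r, start 0; Z[13]=0
i=14: i≥r, start 0; Z[14]=0
i=15: i≥r, start 0; Z[15]=0
i=16: i≥r, start 0; Z[16]=0
i=17: i≥r, start 0; Z[17]=0
i=18: i≥r, start 0; Z[18]=0
i=19: i≥r, start 0; Z[19]=1 grow→box=[19,20)
i=20: i≥r, start 0; Z[20]=0
i=21: i≥r, start 0; Z[21]=0
i=22: i≥r, start 0; Z[22]=0
i=23: i≥r, start 0; Z[23]=1 grow→box=[23,24)
i=24: i≥r, start 0; Z[24]=0
i=25: i≥r, start 0; Z[25]=0
i=26: i≥r, start 0; Z[26]=0
i=27: i≥r, start 0; Z[27]=0
i=28: i≥r, start 0; Z[28]=2 grow→box=[28,30)
i=29: min(r-i=1, Z[1]=0)=0; Z[29]=0
i=30: i≥r, start 0; Z[30]=0
i=31: i≥r, start 0; Z[31]=0
i=32: i≥r, start 0; Z[32]=0
i=33: i≥r, start 0; Z[33]=0
i=34: i≥r, start 0; Z[34]=2 grow→box=[34,36)
i=35: min(r-i=1, Z[1]=0)=0; Z[35]=0
i=36: i≥r, start 0; Z[36]=0
i=37: i≥r, start 0; Z[37]=1 grow→box=[37,38)
i=38: i≥r, start 0; Z[38]=0
i=39: i≥r, start 0; Z[39]=0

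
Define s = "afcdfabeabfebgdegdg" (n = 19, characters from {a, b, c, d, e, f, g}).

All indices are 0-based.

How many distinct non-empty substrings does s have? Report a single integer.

176

rank | idx | suffix
   0 |   5 | abeabfebgdegdg
   1 |   8 | abfebgdegdg
   2 |   0 | afcdfabeabfebgdegdg
   3 |   6 | beabfebgdegdg
   4 |   9 | bfebgdegdg
   5 |  12 | bgdegdg
   6 |   2 | cdfabeabfebgdegdg
   7 |  14 | degdg
   8 |   3 | dfabeabfebgdegdg
   9 |  17 | dg
  10 |   7 | eabfebgdegdg
  11 |  11 | ebgdegdg
  12 |  15 | egdg
  13 |   4 | fabeabfebgdegdg
  14 |   1 | fcdfabeabfebgdegdg
  15 |  10 | febgdegdg
  16 |  18 | g
  17 |  13 | gdegdg
  18 |  16 | gdg

SA = [5, 8, 0, 6, 9, 12, 2, 14, 3, 17, 7, 11, 15, 4, 1, 10, 18, 13, 16]
i: (SA[i-1],SA[i]) lcp shared
  1: (5,8) 2 'ab'
  2: (8,0) 1 'a'
  3: (0,6) 0 ''
  4: (6,9) 1 'b'
  5: (9,12) 1 'b'
  6: (12,2) 0 ''
  7: (2,14) 0 ''
  8: (14,3) 1 'd'
  9: (3,17) 1 'd'
  10: (17,7) 0 ''
  11: (7,11) 1 'e'
  12: (11,15) 1 'e'
  13: (15,4) 0 ''
  14: (4,1) 1 'f'
  15: (1,10) 1 'f'
  16: (10,18) 0 ''
  17: (18,13) 1 'g'
  18: (13,16) 2 'gd'

n(n+1)/2 = 19·20/2 = 190
Σ LCP = 0 + 2 + 1 + 0 + 1 + 1 + 0 + 0 + 1 + 1 + 0 + 1 + 1 + 0 + 1 + 1 + 0 + 1 + 2 = 14
distinct = 190 − 14 = 176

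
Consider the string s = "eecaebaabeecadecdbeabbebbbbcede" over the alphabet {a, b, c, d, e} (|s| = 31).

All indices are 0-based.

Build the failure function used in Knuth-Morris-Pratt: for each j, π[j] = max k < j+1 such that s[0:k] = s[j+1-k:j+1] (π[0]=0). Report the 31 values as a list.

[0, 1, 0, 0, 1, 0, 0, 0, 0, 1, 2, 3, 4, 0, 1, 0, 0, 0, 1, 0, 0, 0, 1, 0, 0, 0, 0, 0, 1, 0, 1]

π[0] = 0
j=1 s[j]='e': π[1]=1 (border 'e')
j=2 s[j]='c': k: 1→0; π[2]=0 (border '')
j=3 s[j]='a': π[3]=0 (border '')
j=4 s[j]='e': π[4]=1 (border 'e')
j=5 s[j]='b': k: 1→0; π[5]=0 (border '')
j=6 s[j]='a': π[6]=0 (border '')
j=7 s[j]='a': π[7]=0 (border '')
j=8 s[j]='b': π[8]=0 (border '')
j=9 s[j]='e': π[9]=1 (border 'e')
j=10 s[j]='e': π[10]=2 (border 'ee')
j=11 s[j]='c': π[11]=3 (border 'eec')
j=12 s[j]='a': π[12]=4 (border 'eeca')
j=13 s[j]='d': k: 4→0; π[13]=0 (border '')
j=14 s[j]='e': π[14]=1 (border 'e')
j=15 s[j]='c': k: 1→0; π[15]=0 (border '')
j=16 s[j]='d': π[16]=0 (border '')
j=17 s[j]='b': π[17]=0 (border '')
j=18 s[j]='e': π[18]=1 (border 'e')
j=19 s[j]='a': k: 1→0; π[19]=0 (border '')
j=20 s[j]='b': π[20]=0 (border '')
j=21 s[j]='b': π[21]=0 (border '')
j=22 s[j]='e': π[22]=1 (border 'e')
j=23 s[j]='b': k: 1→0; π[23]=0 (border '')
j=24 s[j]='b': π[24]=0 (border '')
j=25 s[j]='b': π[25]=0 (border '')
j=26 s[j]='b': π[26]=0 (border '')
j=27 s[j]='c': π[27]=0 (border '')
j=28 s[j]='e': π[28]=1 (border 'e')
j=29 s[j]='d': k: 1→0; π[29]=0 (border '')
j=30 s[j]='e': π[30]=1 (border 'e')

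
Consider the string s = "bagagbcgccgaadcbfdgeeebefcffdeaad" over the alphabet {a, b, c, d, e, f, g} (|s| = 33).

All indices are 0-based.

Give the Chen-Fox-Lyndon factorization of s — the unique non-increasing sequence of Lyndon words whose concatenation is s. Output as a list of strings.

emit factor 1: 'b' (i=0, period=1)
emit factor 2: 'agagbcgccg' (i=1, period=10)
emit factor 3: 'aadcbfdgeeebefcffde' (i=11, period=19)
emit factor 4: 'aad' (i=30, period=3)

["b", "agagbcgccg", "aadcbfdgeeebefcffde", "aad"]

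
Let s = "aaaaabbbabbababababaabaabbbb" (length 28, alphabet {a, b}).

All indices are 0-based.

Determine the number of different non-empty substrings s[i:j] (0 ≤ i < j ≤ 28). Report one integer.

rank | idx | suffix
   0 |   0 | aaaaabbbabbababababaabaabbbb
   1 |   1 | aaaabbbabbababababaabaabbbb
   2 |   2 | aaabbbabbababababaabaabbbb
   3 |  19 | aabaabbbb
   4 |   3 | aabbbabbababababaabaabbbb
   5 |  22 | aabbbb
   6 |  17 | abaabaabbbb
   7 |  20 | abaabbbb
   8 |  15 | ababaabaabbbb
   9 |  13 | abababaabaabbbb
  10 |  11 | ababababaabaabbbb
  11 |   8 | abbababababaabaabbbb
  12 |   4 | abbbabbababababaabaabbbb
  13 |  23 | abbbb
  14 |  27 | b
  15 |  18 | baabaabbbb
  16 |  21 | baabbbb
  17 |  16 | babaabaabbbb
  18 |  14 | bababaabaabbbb
  19 |  12 | babababaabaabbbb
  20 |  10 | bababababaabaabbbb
  21 |   7 | babbababababaabaabbbb
  22 |  26 | bb
  23 |   9 | bbababababaabaabbbb
  24 |   6 | bbabbababababaabaabbbb
  25 |  25 | bbb
  26 |   5 | bbbabbababababaabaabbbb
  27 |  24 | bbbb

SA = [0, 1, 2, 19, 3, 22, 17, 20, 15, 13, 11, 8, 4, 23, 27, 18, 21, 16, 14, 12, 10, 7, 26, 9, 6, 25, 5, 24]
[i] adj suffixes → lcp
  [1] 0/1 → 4 ('aaaa')
  [2] 1/2 → 3 ('aaa')
  [3] 2/19 → 2 ('aa')
  [4] 19/3 → 3 ('aab')
  [5] 3/22 → 5 ('aabbb')
  [6] 22/17 → 1 ('a')
  [7] 17/20 → 5 ('abaab')
  [8] 20/15 → 3 ('aba')
  [9] 15/13 → 5 ('ababa')
  [10] 13/11 → 7 ('abababa')
  [11] 11/8 → 2 ('ab')
  [12] 8/4 → 3 ('abb')
  [13] 4/23 → 4 ('abbb')
  [14] 23/27 → 0 ('')
  [15] 27/18 → 1 ('b')
  [16] 18/21 → 4 ('baab')
  [17] 21/16 → 2 ('ba')
  [18] 16/14 → 4 ('baba')
  [19] 14/12 → 6 ('bababa')
  [20] 12/10 → 8 ('babababa')
  [21] 10/7 → 3 ('bab')
  [22] 7/26 → 1 ('b')
  [23] 26/9 → 2 ('bb')
  [24] 9/6 → 4 ('bbab')
  [25] 6/25 → 2 ('bb')
  [26] 25/5 → 3 ('bbb')
  [27] 5/24 → 3 ('bbb')

n(n+1)/2 = 28·29/2 = 406
Σ LCP = 0 + 4 + 3 + 2 + 3 + 5 + 1 + 5 + 3 + 5 + 7 + 2 + 3 + 4 + 0 + 1 + 4 + 2 + 4 + 6 + 8 + 3 + 1 + 2 + 4 + 2 + 3 + 3 = 90
distinct = 406 − 90 = 316

316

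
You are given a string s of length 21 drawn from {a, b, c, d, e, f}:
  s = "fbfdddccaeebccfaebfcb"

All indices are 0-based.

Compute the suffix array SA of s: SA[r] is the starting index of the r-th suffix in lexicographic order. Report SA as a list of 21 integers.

rank | idx | suffix
   0 |  15 | aebfcb
   1 |   8 | aeebccfaebfcb
   2 |  20 | b
   3 |  11 | bccfaebfcb
   4 |  17 | bfcb
   5 |   1 | bfdddccaeebccfaebfcb
   6 |   7 | caeebccfaebfcb
   7 |  19 | cb
   8 |   6 | ccaeebccfaebfcb
   9 |  12 | ccfaebfcb
  10 |  13 | cfaebfcb
  11 |   5 | dccaeebccfaebfcb
  12 |   4 | ddccaeebccfaebfcb
  13 |   3 | dddccaeebccfaebfcb
  14 |  10 | ebccfaebfcb
  15 |  16 | ebfcb
  16 |   9 | eebccfaebfcb
  17 |  14 | faebfcb
  18 |   0 | fbfdddccaeebccfaebfcb
  19 |  18 | fcb
  20 |   2 | fdddccaeebccfaebfcb

[15, 8, 20, 11, 17, 1, 7, 19, 6, 12, 13, 5, 4, 3, 10, 16, 9, 14, 0, 18, 2]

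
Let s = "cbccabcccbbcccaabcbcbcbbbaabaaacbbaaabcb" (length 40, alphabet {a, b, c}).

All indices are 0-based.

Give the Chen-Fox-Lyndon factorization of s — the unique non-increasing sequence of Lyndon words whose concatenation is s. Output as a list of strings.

["c", "bcc", "abcccbbccc", "aabcbcbcbbb", "aab", "aaacbb", "aaabcb"]

emit factor 1: 'c' (i=0, period=1)
emit factor 2: 'bcc' (i=1, period=3)
emit factor 3: 'abcccbbccc' (i=4, period=10)
emit factor 4: 'aabcbcbcbbb' (i=14, period=11)
emit factor 5: 'aab' (i=25, period=3)
emit factor 6: 'aaacbb' (i=28, period=6)
emit factor 7: 'aaabcb' (i=34, period=6)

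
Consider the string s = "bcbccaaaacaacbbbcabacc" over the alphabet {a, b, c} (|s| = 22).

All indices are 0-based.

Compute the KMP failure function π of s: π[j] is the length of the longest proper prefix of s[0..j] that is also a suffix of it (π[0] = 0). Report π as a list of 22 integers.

π[0] = 0
j=1 s[j]='c': π[1]=0 (border '')
j=2 s[j]='b': π[2]=1 (border 'b')
j=3 s[j]='c': π[3]=2 (border 'bc')
j=4 s[j]='c': k: 2→0; π[4]=0 (border '')
j=5 s[j]='a': π[5]=0 (border '')
j=6 s[j]='a': π[6]=0 (border '')
j=7 s[j]='a': π[7]=0 (border '')
j=8 s[j]='a': π[8]=0 (border '')
j=9 s[j]='c': π[9]=0 (border '')
j=10 s[j]='a': π[10]=0 (border '')
j=11 s[j]='a': π[11]=0 (border '')
j=12 s[j]='c': π[12]=0 (border '')
j=13 s[j]='b': π[13]=1 (border 'b')
j=14 s[j]='b': k: 1→0; π[14]=1 (border 'b')
j=15 s[j]='b': k: 1→0; π[15]=1 (border 'b')
j=16 s[j]='c': π[16]=2 (border 'bc')
j=17 s[j]='a': k: 2→0; π[17]=0 (border '')
j=18 s[j]='b': π[18]=1 (border 'b')
j=19 s[j]='a': k: 1→0; π[19]=0 (border '')
j=20 s[j]='c': π[20]=0 (border '')
j=21 s[j]='c': π[21]=0 (border '')

[0, 0, 1, 2, 0, 0, 0, 0, 0, 0, 0, 0, 0, 1, 1, 1, 2, 0, 1, 0, 0, 0]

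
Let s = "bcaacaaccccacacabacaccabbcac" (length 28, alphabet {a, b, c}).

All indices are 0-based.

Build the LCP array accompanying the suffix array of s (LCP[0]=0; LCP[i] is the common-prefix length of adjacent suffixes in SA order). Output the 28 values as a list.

[0, 3, 1, 2, 1, 2, 3, 3, 4, 2, 3, 0, 1, 1, 3, 0, 1, 4, 2, 3, 2, 3, 4, 3, 1, 3, 2, 3]

rank→(start, suffix):
  0 → (2, 'aacaaccccacacabacaccabbcac')
  1 → (5, 'aaccccacacabacaccabbcac')
  2 → (15, 'abacaccabbcac')
  3 → (22, 'abbcac')
  4 → (26, 'ac')
  5 → (3, 'acaaccccacacabacaccabbcac')
  6 → (13, 'acabacaccabbcac')
  7 → (11, 'acacabacaccabbcac')
  8 → (17, 'acaccabbcac')
  9 → (19, 'accabbcac')
  10 → (6, 'accccacacabacaccabbcac')
  11 → (16, 'bacaccabbcac')
  12 → (23, 'bbcac')
  13 → (0, 'bcaacaaccccacacabacaccabbcac')
  14 → (24, 'bcac')
  15 → (27, 'c')
  16 → (1, 'caacaaccccacacabacaccabbcac')
  17 → (4, 'caaccccacacabacaccabbcac')
  18 → (14, 'cabacaccabbcac')
  19 → (21, 'cabbcac')
  20 → (25, 'cac')
  21 → (12, 'cacabacaccabbcac')
  22 → (10, 'cacacabacaccabbcac')
  23 → (18, 'caccabbcac')
  24 → (20, 'ccabbcac')
  25 → (9, 'ccacacabacaccabbcac')
  26 → (8, 'cccacacabacaccabbcac')
  27 → (7, 'ccccacacabacaccabbcac')

SA = [2, 5, 15, 22, 26, 3, 13, 11, 17, 19, 6, 16, 23, 0, 24, 27, 1, 4, 14, 21, 25, 12, 10, 18, 20, 9, 8, 7]
rank  pair      lcp
   1  s[2:],s[5:]  3  'aac'
   2  s[5:],s[15:]  1  'a'
   3  s[15:],s[22:]  2  'ab'
   4  s[22:],s[26:]  1  'a'
   5  s[26:],s[3:]  2  'ac'
   6  s[3:],s[13:]  3  'aca'
   7  s[13:],s[11:]  3  'aca'
   8  s[11:],s[17:]  4  'acac'
   9  s[17:],s[19:]  2  'ac'
  10  s[19:],s[6:]  3  'acc'
  11  s[6:],s[16:]  0  ''
  12  s[16:],s[23:]  1  'b'
  13  s[23:],s[0:]  1  'b'
  14  s[0:],s[24:]  3  'bca'
  15  s[24:],s[27:]  0  ''
  16  s[27:],s[1:]  1  'c'
  17  s[1:],s[4:]  4  'caac'
  18  s[4:],s[14:]  2  'ca'
  19  s[14:],s[21:]  3  'cab'
  20  s[21:],s[25:]  2  'ca'
  21  s[25:],s[12:]  3  'cac'
  22  s[12:],s[10:]  4  'caca'
  23  s[10:],s[18:]  3  'cac'
  24  s[18:],s[20:]  1  'c'
  25  s[20:],s[9:]  3  'cca'
  26  s[9:],s[8:]  2  'cc'
  27  s[8:],s[7:]  3  'ccc'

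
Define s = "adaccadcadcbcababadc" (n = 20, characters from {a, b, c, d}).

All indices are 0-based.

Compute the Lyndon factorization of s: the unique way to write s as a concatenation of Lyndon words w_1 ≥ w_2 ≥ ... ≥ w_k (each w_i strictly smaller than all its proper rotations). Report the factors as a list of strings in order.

emit factor 1: 'ad' (i=0, period=2)
emit factor 2: 'accadcadcbc' (i=2, period=11)
emit factor 3: 'ababadc' (i=13, period=7)

["ad", "accadcadcbc", "ababadc"]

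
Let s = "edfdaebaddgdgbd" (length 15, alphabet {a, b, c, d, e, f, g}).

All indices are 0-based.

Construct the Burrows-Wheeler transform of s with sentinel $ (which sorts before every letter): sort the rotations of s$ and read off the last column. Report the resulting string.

dbdegbfaegda$ddd

rank  rotation          last
    0  $edfdaebaddgdgbd  d
    1  addgdgbd$edfdaeb  b
    2  aebaddgdgbd$edfd  d
    3  baddgdgbd$edfdae  e
    4  bd$edfdaebaddgdg  g
    5  d$edfdaebaddgdgb  b
    6  daebaddgdgbd$edf  f
    7  ddgdgbd$edfdaeba  a
    8  dfdaebaddgdgbd$e  e
    9  dgbd$edfdaebaddg  g
   10  dgdgbd$edfdaebad  d
   11  ebaddgdgbd$edfda  a
   12  edfdaebaddgdgbd$  $
   13  fdaebaddgdgbd$ed  d
   14  gbd$edfdaebaddgd  d
   15  gdgbd$edfdaebadd  d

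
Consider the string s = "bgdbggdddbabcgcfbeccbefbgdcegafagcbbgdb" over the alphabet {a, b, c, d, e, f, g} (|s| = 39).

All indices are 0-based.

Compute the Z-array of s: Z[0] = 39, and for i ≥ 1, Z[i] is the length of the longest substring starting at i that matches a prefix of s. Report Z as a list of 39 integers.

[39, 0, 0, 2, 0, 0, 0, 0, 0, 1, 0, 1, 0, 0, 0, 0, 1, 0, 0, 0, 1, 0, 0, 3, 0, 0, 0, 0, 0, 0, 0, 0, 0, 0, 1, 4, 0, 0, 1]

Z[0]=39
i=1: i≥r, start 0; Z[1]=0
i=2: i≥r, start 0; Z[2]=0
i=3: i≥r, start 0; Z[3]=2 scan→box=[3,5)
i=4: min(r-i=1, Z[1]=0)=0; Z[4]=0
i=5: i≥r, start 0; Z[5]=0
i=6: i≥r, start 0; Z[6]=0
i=7: i≥r, start 0; Z[7]=0
i=8: i≥r, start 0; Z[8]=0
i=9: i≥r, start 0; Z[9]=1 scan→box=[9,10)
i=10: i≥r, start 0; Z[10]=0
i=11: i≥r, start 0; Z[11]=1 scan→box=[11,12)
i=12: i≥r, start 0; Z[12]=0
i=13: i≥r, start 0; Z[13]=0
i=14: i≥r, start 0; Z[14]=0
i=15: i≥r, start 0; Z[15]=0
i=16: i≥r, start 0; Z[16]=1 scan→box=[16,17)
i=17: i≥r, start 0; Z[17]=0
i=18: i≥r, start 0; Z[18]=0
i=19: i≥r, start 0; Z[19]=0
i=20: i≥r, start 0; Z[20]=1 scan→box=[20,21)
i=21: i≥r, start 0; Z[21]=0
i=22: i≥r, start 0; Z[22]=0
i=23: i≥r, start 0; Z[23]=3 scan→box=[23,26)
i=24: min(r-i=2, Z[1]=0)=0; Z[24]=0
i=25: min(r-i=1, Z[2]=0)=0; Z[25]=0
i=26: i≥r, start 0; Z[26]=0
i=27: i≥r, start 0; Z[27]=0
i=28: i≥r, start 0; Z[28]=0
i=29: i≥r, start 0; Z[29]=0
i=30: i≥r, start 0; Z[30]=0
i=31: i≥r, start 0; Z[31]=0
i=32: i≥r, start 0; Z[32]=0
i=33: i≥r, start 0; Z[33]=0
i=34: i≥r, start 0; Z[34]=1 scan→box=[34,35)
i=35: i≥r, start 0; Z[35]=4 scan→box=[35,39)
i=36: min(r-i=3, Z[1]=0)=0; Z[36]=0
i=37: min(r-i=2, Z[2]=0)=0; Z[37]=0
i=38: min(r-i=1, Z[3]=2)=1; Z[38]=1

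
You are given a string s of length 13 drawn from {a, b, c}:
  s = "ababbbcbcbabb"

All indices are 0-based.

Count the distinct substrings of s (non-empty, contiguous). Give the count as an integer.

rank | idx | suffix
   0 |   0 | ababbbcbcbabb
   1 |  10 | abb
   2 |   2 | abbbcbcbabb
   3 |  12 | b
   4 |   9 | babb
   5 |   1 | babbbcbcbabb
   6 |  11 | bb
   7 |   3 | bbbcbcbabb
   8 |   4 | bbcbcbabb
   9 |   7 | bcbabb
  10 |   5 | bcbcbabb
  11 |   8 | cbabb
  12 |   6 | cbcbabb

SA = [0, 10, 2, 12, 9, 1, 11, 3, 4, 7, 5, 8, 6]
i: (SA[i-1],SA[i]) lcp shared
  1: (0,10) 2 'ab'
  2: (10,2) 3 'abb'
  3: (2,12) 0 ''
  4: (12,9) 1 'b'
  5: (9,1) 4 'babb'
  6: (1,11) 1 'b'
  7: (11,3) 2 'bb'
  8: (3,4) 2 'bb'
  9: (4,7) 1 'b'
  10: (7,5) 3 'bcb'
  11: (5,8) 0 ''
  12: (8,6) 2 'cb'

n(n+1)/2 = 13·14/2 = 91
Σ LCP = 0 + 2 + 3 + 0 + 1 + 4 + 1 + 2 + 2 + 1 + 3 + 0 + 2 = 21
distinct = 91 − 21 = 70

70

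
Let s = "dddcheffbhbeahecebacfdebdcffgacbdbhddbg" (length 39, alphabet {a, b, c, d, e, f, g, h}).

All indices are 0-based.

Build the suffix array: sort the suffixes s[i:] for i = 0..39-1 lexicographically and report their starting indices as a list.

[29, 18, 12, 17, 31, 23, 10, 37, 8, 33, 30, 15, 19, 25, 3, 36, 32, 24, 2, 35, 1, 0, 21, 11, 16, 22, 14, 5, 7, 20, 6, 26, 27, 38, 28, 9, 34, 13, 4]

rank→(start, suffix):
  0 → (29, 'acbdbhddbg')
  1 → (18, 'acfdebdcffgacbdbhddbg')
  2 → (12, 'ahecebacfdebdcffgacbdbhddbg')
  3 → (17, 'bacfdebdcffgacbdbhddbg')
  4 → (31, 'bdbhddbg')
  5 → (23, 'bdcffgacbdbhddbg')
  6 → (10, 'beahecebacfdebdcffgacbdbhddbg')
  7 → (37, 'bg')
  8 → (8, 'bhbeahecebacfdebdcffgacbdbhddbg')
  9 → (33, 'bhddbg')
  10 → (30, 'cbdbhddbg')
  11 → (15, 'cebacfdebdcffgacbdbhddbg')
  12 → (19, 'cfdebdcffgacbdbhddbg')
  13 → (25, 'cffgacbdbhddbg')
  14 → (3, 'cheffbhbeahecebacfdebdcffgacbdbhddbg')
  15 → (36, 'dbg')
  16 → (32, 'dbhddbg')
  17 → (24, 'dcffgacbdbhddbg')
  18 → (2, 'dcheffbhbeahecebacfdebdcffgacbdbhddbg')
  19 → (35, 'ddbg')
  20 → (1, 'ddcheffbhbeahecebacfdebdcffgacbdbhddbg')
  21 → (0, 'dddcheffbhbeahecebacfdebdcffgacbdbhddbg')
  22 → (21, 'debdcffgacbdbhddbg')
  23 → (11, 'eahecebacfdebdcffgacbdbhddbg')
  24 → (16, 'ebacfdebdcffgacbdbhddbg')
  25 → (22, 'ebdcffgacbdbhddbg')
  26 → (14, 'ecebacfdebdcffgacbdbhddbg')
  27 → (5, 'effbhbeahecebacfdebdcffgacbdbhddbg')
  28 → (7, 'fbhbeahecebacfdebdcffgacbdbhddbg')
  29 → (20, 'fdebdcffgacbdbhddbg')
  30 → (6, 'ffbhbeahecebacfdebdcffgacbdbhddbg')
  31 → (26, 'ffgacbdbhddbg')
  32 → (27, 'fgacbdbhddbg')
  33 → (38, 'g')
  34 → (28, 'gacbdbhddbg')
  35 → (9, 'hbeahecebacfdebdcffgacbdbhddbg')
  36 → (34, 'hddbg')
  37 → (13, 'hecebacfdebdcffgacbdbhddbg')
  38 → (4, 'heffbhbeahecebacfdebdcffgacbdbhddbg')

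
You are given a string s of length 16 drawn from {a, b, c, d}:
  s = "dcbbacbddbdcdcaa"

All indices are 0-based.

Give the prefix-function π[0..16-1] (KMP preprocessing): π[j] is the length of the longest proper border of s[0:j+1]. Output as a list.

[0, 0, 0, 0, 0, 0, 0, 1, 1, 0, 1, 2, 1, 2, 0, 0]

π[0] = 0
j=1 s[j]='c': π[1]=0 (border '')
j=2 s[j]='b': π[2]=0 (border '')
j=3 s[j]='b': π[3]=0 (border '')
j=4 s[j]='a': π[4]=0 (border '')
j=5 s[j]='c': π[5]=0 (border '')
j=6 s[j]='b': π[6]=0 (border '')
j=7 s[j]='d': π[7]=1 (border 'd')
j=8 s[j]='d': k: 1→0; π[8]=1 (border 'd')
j=9 s[j]='b': k: 1→0; π[9]=0 (border '')
j=10 s[j]='d': π[10]=1 (border 'd')
j=11 s[j]='c': π[11]=2 (border 'dc')
j=12 s[j]='d': k: 2→0; π[12]=1 (border 'd')
j=13 s[j]='c': π[13]=2 (border 'dc')
j=14 s[j]='a': k: 2→0; π[14]=0 (border '')
j=15 s[j]='a': π[15]=0 (border '')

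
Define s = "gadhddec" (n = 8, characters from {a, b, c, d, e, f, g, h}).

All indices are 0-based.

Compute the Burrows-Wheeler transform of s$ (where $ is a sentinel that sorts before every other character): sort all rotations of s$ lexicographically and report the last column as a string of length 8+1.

rank  rotation   last
    0  $gadhddec  c
    1  adhddec$g  g
    2  c$gadhdde  e
    3  ddec$gadh  h
    4  dec$gadhd  d
    5  dhddec$ga  a
    6  ec$gadhdd  d
    7  gadhddec$  $
    8  hddec$gad  d

cgehdad$d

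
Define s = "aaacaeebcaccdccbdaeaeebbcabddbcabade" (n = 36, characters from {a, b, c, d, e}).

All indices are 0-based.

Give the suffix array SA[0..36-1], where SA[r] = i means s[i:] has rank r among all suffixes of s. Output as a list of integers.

[0, 1, 31, 25, 2, 9, 33, 17, 19, 4, 32, 22, 29, 23, 7, 15, 26, 30, 24, 8, 3, 14, 13, 10, 11, 16, 28, 12, 27, 34, 35, 18, 21, 6, 20, 5]

rank→(start, suffix):
  0 → (0, 'aaacaeebcaccdccbdaeaeebbcabddbcabade')
  1 → (1, 'aacaeebcaccdccbdaeaeebbcabddbcabade')
  2 → (31, 'abade')
  3 → (25, 'abddbcabade')
  4 → (2, 'acaeebcaccdccbdaeaeebbcabddbcabade')
  5 → (9, 'accdccbdaeaeebbcabddbcabade')
  6 → (33, 'ade')
  7 → (17, 'aeaeebbcabddbcabade')
  8 → (19, 'aeebbcabddbcabade')
  9 → (4, 'aeebcaccdccbdaeaeebbcabddbcabade')
  10 → (32, 'bade')
  11 → (22, 'bbcabddbcabade')
  12 → (29, 'bcabade')
  13 → (23, 'bcabddbcabade')
  14 → (7, 'bcaccdccbdaeaeebbcabddbcabade')
  15 → (15, 'bdaeaeebbcabddbcabade')
  16 → (26, 'bddbcabade')
  17 → (30, 'cabade')
  18 → (24, 'cabddbcabade')
  19 → (8, 'caccdccbdaeaeebbcabddbcabade')
  20 → (3, 'caeebcaccdccbdaeaeebbcabddbcabade')
  21 → (14, 'cbdaeaeebbcabddbcabade')
  22 → (13, 'ccbdaeaeebbcabddbcabade')
  23 → (10, 'ccdccbdaeaeebbcabddbcabade')
  24 → (11, 'cdccbdaeaeebbcabddbcabade')
  25 → (16, 'daeaeebbcabddbcabade')
  26 → (28, 'dbcabade')
  27 → (12, 'dccbdaeaeebbcabddbcabade')
  28 → (27, 'ddbcabade')
  29 → (34, 'de')
  30 → (35, 'e')
  31 → (18, 'eaeebbcabddbcabade')
  32 → (21, 'ebbcabddbcabade')
  33 → (6, 'ebcaccdccbdaeaeebbcabddbcabade')
  34 → (20, 'eebbcabddbcabade')
  35 → (5, 'eebcaccdccbdaeaeebbcabddbcabade')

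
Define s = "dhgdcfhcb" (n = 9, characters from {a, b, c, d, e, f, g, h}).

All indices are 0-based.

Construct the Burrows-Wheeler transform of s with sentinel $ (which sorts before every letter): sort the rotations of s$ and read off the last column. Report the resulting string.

rank  rotation    last
    0  $dhgdcfhcb  b
    1  b$dhgdcfhc  c
    2  cb$dhgdcfh  h
    3  cfhcb$dhgd  d
    4  dcfhcb$dhg  g
    5  dhgdcfhcb$  $
    6  fhcb$dhgdc  c
    7  gdcfhcb$dh  h
    8  hcb$dhgdcf  f
    9  hgdcfhcb$d  d

bchdg$chfd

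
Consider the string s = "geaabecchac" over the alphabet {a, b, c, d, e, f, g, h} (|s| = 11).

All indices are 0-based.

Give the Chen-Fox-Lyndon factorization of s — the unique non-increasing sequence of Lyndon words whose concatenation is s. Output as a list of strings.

emit factor 1: 'g' (i=0, period=1)
emit factor 2: 'e' (i=1, period=1)
emit factor 3: 'aabecchac' (i=2, period=9)

["g", "e", "aabecchac"]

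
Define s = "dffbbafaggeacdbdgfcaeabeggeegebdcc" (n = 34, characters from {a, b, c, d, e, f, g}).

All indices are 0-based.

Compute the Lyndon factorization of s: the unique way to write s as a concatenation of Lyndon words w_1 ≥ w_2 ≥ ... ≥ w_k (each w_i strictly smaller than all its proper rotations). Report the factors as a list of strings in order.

["dff", "b", "b", "afagge", "acdbdgfcae", "abeggeegebdcc"]

emit factor 1: 'dff' (i=0, period=3)
emit factor 2: 'b' (i=3, period=1)
emit factor 3: 'b' (i=4, period=1)
emit factor 4: 'afagge' (i=5, period=6)
emit factor 5: 'acdbdgfcae' (i=11, period=10)
emit factor 6: 'abeggeegebdcc' (i=21, period=13)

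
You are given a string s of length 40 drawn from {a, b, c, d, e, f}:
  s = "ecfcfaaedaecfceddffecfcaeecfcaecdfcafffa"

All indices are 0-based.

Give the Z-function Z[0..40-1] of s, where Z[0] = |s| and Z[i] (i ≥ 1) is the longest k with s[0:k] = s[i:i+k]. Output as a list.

[40, 0, 0, 0, 0, 0, 0, 1, 0, 0, 4, 0, 0, 0, 1, 0, 0, 0, 0, 4, 0, 0, 0, 0, 1, 4, 0, 0, 0, 0, 2, 0, 0, 0, 0, 0, 0, 0, 0, 0]

Z[0]=40
i=1: i≥r, start 0; Z[1]=0
i=2: i≥r, start 0; Z[2]=0
i=3: i≥r, start 0; Z[3]=0
i=4: i≥r, start 0; Z[4]=0
i=5: i≥r, start 0; Z[5]=0
i=6: i≥r, start 0; Z[6]=0
i=7: i≥r, start 0; Z[7]=1 grow→box=[7,8)
i=8: i≥r, start 0; Z[8]=0
i=9: i≥r, start 0; Z[9]=0
i=10: i≥r, start 0; Z[10]=4 grow→box=[10,14)
i=11: min(r-i=3, Z[1]=0)=0; Z[11]=0
i=12: min(r-i=2, Z[2]=0)=0; Z[12]=0
i=13: min(r-i=1, Z[3]=0)=0; Z[13]=0
i=14: i≥r, start 0; Z[14]=1 grow→box=[14,15)
i=15: i≥r, start 0; Z[15]=0
i=16: i≥r, start 0; Z[16]=0
i=17: i≥r, start 0; Z[17]=0
i=18: i≥r, start 0; Z[18]=0
i=19: i≥r, start 0; Z[19]=4 grow→box=[19,23)
i=20: min(r-i=3, Z[1]=0)=0; Z[20]=0
i=21: min(r-i=2, Z[2]=0)=0; Z[21]=0
i=22: min(r-i=1, Z[3]=0)=0; Z[22]=0
i=23: i≥r, start 0; Z[23]=0
i=24: i≥r, start 0; Z[24]=1 grow→box=[24,25)
i=25: i≥r, start 0; Z[25]=4 grow→box=[25,29)
i=26: min(r-i=3, Z[1]=0)=0; Z[26]=0
i=27: min(r-i=2, Z[2]=0)=0; Z[27]=0
i=28: min(r-i=1, Z[3]=0)=0; Z[28]=0
i=29: i≥r, start 0; Z[29]=0
i=30: i≥r, start 0; Z[30]=2 grow→box=[30,32)
i=31: min(r-i=1, Z[1]=0)=0; Z[31]=0
i=32: i≥r, start 0; Z[32]=0
i=33: i≥r, start 0; Z[33]=0
i=34: i≥r, start 0; Z[34]=0
i=35: i≥r, start 0; Z[35]=0
i=36: i≥r, start 0; Z[36]=0
i=37: i≥r, start 0; Z[37]=0
i=38: i≥r, start 0; Z[38]=0
i=39: i≥r, start 0; Z[39]=0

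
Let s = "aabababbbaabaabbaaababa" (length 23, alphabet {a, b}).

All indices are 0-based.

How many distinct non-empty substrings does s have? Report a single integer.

rank | idx | suffix
   0 |  22 | a
   1 |  16 | aaababa
   2 |   9 | aabaabbaaababa
   3 |  17 | aababa
   4 |   0 | aabababbbaabaabbaaababa
   5 |  12 | aabbaaababa
   6 |  20 | aba
   7 |  10 | abaabbaaababa
   8 |  18 | ababa
   9 |   1 | abababbbaabaabbaaababa
  10 |   3 | ababbbaabaabbaaababa
  11 |  13 | abbaaababa
  12 |   5 | abbbaabaabbaaababa
  13 |  21 | ba
  14 |  15 | baaababa
  15 |   8 | baabaabbaaababa
  16 |  11 | baabbaaababa
  17 |  19 | baba
  18 |   2 | bababbbaabaabbaaababa
  19 |   4 | babbbaabaabbaaababa
  20 |  14 | bbaaababa
  21 |   7 | bbaabaabbaaababa
  22 |   6 | bbbaabaabbaaababa

SA = [22, 16, 9, 17, 0, 12, 20, 10, 18, 1, 3, 13, 5, 21, 15, 8, 11, 19, 2, 4, 14, 7, 6]
i: (SA[i-1],SA[i]) lcp shared
  1: (22,16) 1 'a'
  2: (16,9) 2 'aa'
  3: (9,17) 4 'aaba'
  4: (17,0) 6 'aababa'
  5: (0,12) 3 'aab'
  6: (12,20) 1 'a'
  7: (20,10) 3 'aba'
  8: (10,18) 3 'aba'
  9: (18,1) 5 'ababa'
  10: (1,3) 4 'abab'
  11: (3,13) 2 'ab'
  12: (13,5) 3 'abb'
  13: (5,21) 0 ''
  14: (21,15) 2 'ba'
  15: (15,8) 3 'baa'
  16: (8,11) 4 'baab'
  17: (11,19) 2 'ba'
  18: (19,2) 4 'baba'
  19: (2,4) 3 'bab'
  20: (4,14) 1 'b'
  21: (14,7) 4 'bbaa'
  22: (7,6) 2 'bb'

n(n+1)/2 = 23·24/2 = 276
Σ LCP = 0 + 1 + 2 + 4 + 6 + 3 + 1 + 3 + 3 + 5 + 4 + 2 + 3 + 0 + 2 + 3 + 4 + 2 + 4 + 3 + 1 + 4 + 2 = 62
distinct = 276 − 62 = 214

214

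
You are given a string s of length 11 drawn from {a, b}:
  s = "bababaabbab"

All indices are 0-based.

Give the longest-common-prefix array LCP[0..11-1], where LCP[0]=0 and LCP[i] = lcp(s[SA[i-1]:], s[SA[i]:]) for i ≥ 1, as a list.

rank→(start, suffix):
  0 → (5, 'aabbab')
  1 → (9, 'ab')
  2 → (3, 'abaabbab')
  3 → (1, 'ababaabbab')
  4 → (6, 'abbab')
  5 → (10, 'b')
  6 → (4, 'baabbab')
  7 → (8, 'bab')
  8 → (2, 'babaabbab')
  9 → (0, 'bababaabbab')
  10 → (7, 'bbab')

SA = [5, 9, 3, 1, 6, 10, 4, 8, 2, 0, 7]
[i] adj suffixes → lcp
  [1] 5/9 → 1 ('a')
  [2] 9/3 → 2 ('ab')
  [3] 3/1 → 3 ('aba')
  [4] 1/6 → 2 ('ab')
  [5] 6/10 → 0 ('')
  [6] 10/4 → 1 ('b')
  [7] 4/8 → 2 ('ba')
  [8] 8/2 → 3 ('bab')
  [9] 2/0 → 4 ('baba')
  [10] 0/7 → 1 ('b')

[0, 1, 2, 3, 2, 0, 1, 2, 3, 4, 1]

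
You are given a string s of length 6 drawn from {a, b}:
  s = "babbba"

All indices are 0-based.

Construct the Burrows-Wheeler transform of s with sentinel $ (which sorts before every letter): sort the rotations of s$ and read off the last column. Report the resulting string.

rank  rotation last
    0  $babbba  a
    1  a$babbb  b
    2  abbba$b  b
    3  ba$babb  b
    4  babbba$  $
    5  bba$bab  b
    6  bbba$ba  a

abbb$ba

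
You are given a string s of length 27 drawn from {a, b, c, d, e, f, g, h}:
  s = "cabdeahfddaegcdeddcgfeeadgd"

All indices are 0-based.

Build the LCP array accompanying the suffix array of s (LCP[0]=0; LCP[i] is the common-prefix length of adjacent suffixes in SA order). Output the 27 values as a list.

[0, 1, 1, 1, 0, 0, 1, 1, 0, 1, 1, 1, 2, 1, 2, 1, 0, 2, 1, 1, 1, 0, 1, 0, 1, 1, 0]

sorted suffixes:
  #0 SA[0]=1  'abdeahfddaegcdeddcgfeeadgd'
  #1 SA[1]=23  'adgd'
  #2 SA[2]=10  'aegcdeddcgfeeadgd'
  #3 SA[3]=5  'ahfddaegcdeddcgfeeadgd'
  #4 SA[4]=2  'bdeahfddaegcdeddcgfeeadgd'
  #5 SA[5]=0  'cabdeahfddaegcdeddcgfeeadgd'
  #6 SA[6]=13  'cdeddcgfeeadgd'
  #7 SA[7]=18  'cgfeeadgd'
  #8 SA[8]=26  'd'
  #9 SA[9]=9  'daegcdeddcgfeeadgd'
  #10 SA[10]=17  'dcgfeeadgd'
  #11 SA[11]=8  'ddaegcdeddcgfeeadgd'
  #12 SA[12]=16  'ddcgfeeadgd'
  #13 SA[13]=3  'deahfddaegcdeddcgfeeadgd'
  #14 SA[14]=14  'deddcgfeeadgd'
  #15 SA[15]=24  'dgd'
  #16 SA[16]=22  'eadgd'
  #17 SA[17]=4  'eahfddaegcdeddcgfeeadgd'
  #18 SA[18]=15  'eddcgfeeadgd'
  #19 SA[19]=21  'eeadgd'
  #20 SA[20]=11  'egcdeddcgfeeadgd'
  #21 SA[21]=7  'fddaegcdeddcgfeeadgd'
  #22 SA[22]=20  'feeadgd'
  #23 SA[23]=12  'gcdeddcgfeeadgd'
  #24 SA[24]=25  'gd'
  #25 SA[25]=19  'gfeeadgd'
  #26 SA[26]=6  'hfddaegcdeddcgfeeadgd'

SA = [1, 23, 10, 5, 2, 0, 13, 18, 26, 9, 17, 8, 16, 3, 14, 24, 22, 4, 15, 21, 11, 7, 20, 12, 25, 19, 6]
[i] adj suffixes → lcp
  [1] 1/23 → 1 ('a')
  [2] 23/10 → 1 ('a')
  [3] 10/5 → 1 ('a')
  [4] 5/2 → 0 ('')
  [5] 2/0 → 0 ('')
  [6] 0/13 → 1 ('c')
  [7] 13/18 → 1 ('c')
  [8] 18/26 → 0 ('')
  [9] 26/9 → 1 ('d')
  [10] 9/17 → 1 ('d')
  [11] 17/8 → 1 ('d')
  [12] 8/16 → 2 ('dd')
  [13] 16/3 → 1 ('d')
  [14] 3/14 → 2 ('de')
  [15] 14/24 → 1 ('d')
  [16] 24/22 → 0 ('')
  [17] 22/4 → 2 ('ea')
  [18] 4/15 → 1 ('e')
  [19] 15/21 → 1 ('e')
  [20] 21/11 → 1 ('e')
  [21] 11/7 → 0 ('')
  [22] 7/20 → 1 ('f')
  [23] 20/12 → 0 ('')
  [24] 12/25 → 1 ('g')
  [25] 25/19 → 1 ('g')
  [26] 19/6 → 0 ('')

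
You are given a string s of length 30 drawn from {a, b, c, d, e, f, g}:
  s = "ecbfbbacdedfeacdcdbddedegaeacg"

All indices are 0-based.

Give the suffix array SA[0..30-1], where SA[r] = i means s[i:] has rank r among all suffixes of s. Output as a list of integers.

rank | idx | suffix
   0 |  13 | acdcdbddedegaeacg
   1 |   6 | acdedfeacdcdbddedegaeacg
   2 |  27 | acg
   3 |  25 | aeacg
   4 |   5 | bacdedfeacdcdbddedegaeacg
   5 |   4 | bbacdedfeacdcdbddedegaeacg
   6 |  18 | bddedegaeacg
   7 |   2 | bfbbacdedfeacdcdbddedegaeacg
   8 |   1 | cbfbbacdedfeacdcdbddedegaeacg
   9 |  16 | cdbddedegaeacg
  10 |  14 | cdcdbddedegaeacg
  11 |   7 | cdedfeacdcdbddedegaeacg
  12 |  28 | cg
  13 |  17 | dbddedegaeacg
  14 |  15 | dcdbddedegaeacg
  15 |  19 | ddedegaeacg
  16 |  20 | dedegaeacg
  17 |   8 | dedfeacdcdbddedegaeacg
  18 |  22 | degaeacg
  19 |  10 | dfeacdcdbddedegaeacg
  20 |  12 | eacdcdbddedegaeacg
  21 |  26 | eacg
  22 |   0 | ecbfbbacdedfeacdcdbddedegaeacg
  23 |  21 | edegaeacg
  24 |   9 | edfeacdcdbddedegaeacg
  25 |  23 | egaeacg
  26 |   3 | fbbacdedfeacdcdbddedegaeacg
  27 |  11 | feacdcdbddedegaeacg
  28 |  29 | g
  29 |  24 | gaeacg

[13, 6, 27, 25, 5, 4, 18, 2, 1, 16, 14, 7, 28, 17, 15, 19, 20, 8, 22, 10, 12, 26, 0, 21, 9, 23, 3, 11, 29, 24]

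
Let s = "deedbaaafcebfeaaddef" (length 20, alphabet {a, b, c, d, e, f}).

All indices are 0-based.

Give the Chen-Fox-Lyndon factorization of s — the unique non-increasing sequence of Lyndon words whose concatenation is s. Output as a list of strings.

emit factor 1: 'dee' (i=0, period=3)
emit factor 2: 'd' (i=3, period=1)
emit factor 3: 'b' (i=4, period=1)
emit factor 4: 'aaafcebfeaaddef' (i=5, period=15)

["dee", "d", "b", "aaafcebfeaaddef"]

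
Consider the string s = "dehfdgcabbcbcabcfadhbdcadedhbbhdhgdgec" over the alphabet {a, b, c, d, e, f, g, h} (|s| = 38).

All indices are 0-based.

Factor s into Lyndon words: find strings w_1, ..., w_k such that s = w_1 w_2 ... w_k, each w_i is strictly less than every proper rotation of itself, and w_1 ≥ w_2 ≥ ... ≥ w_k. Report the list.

["dehfdg", "c", "abbcbcabcfadhbdcadedhbbhdhgdgec"]

emit factor 1: 'dehfdg' (i=0, period=6)
emit factor 2: 'c' (i=6, period=1)
emit factor 3: 'abbcbcabcfadhbdcadedhbbhdhgdgec' (i=7, period=31)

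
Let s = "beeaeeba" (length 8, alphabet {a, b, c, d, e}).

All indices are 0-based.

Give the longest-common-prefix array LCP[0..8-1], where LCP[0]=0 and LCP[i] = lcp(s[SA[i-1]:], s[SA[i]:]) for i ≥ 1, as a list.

rank | idx | suffix
   0 |   7 | a
   1 |   3 | aeeba
   2 |   6 | ba
   3 |   0 | beeaeeba
   4 |   2 | eaeeba
   5 |   5 | eba
   6 |   1 | eeaeeba
   7 |   4 | eeba

SA = [7, 3, 6, 0, 2, 5, 1, 4]
i: (SA[i-1],SA[i]) lcp shared
  1: (7,3) 1 'a'
  2: (3,6) 0 ''
  3: (6,0) 1 'b'
  4: (0,2) 0 ''
  5: (2,5) 1 'e'
  6: (5,1) 1 'e'
  7: (1,4) 2 'ee'

[0, 1, 0, 1, 0, 1, 1, 2]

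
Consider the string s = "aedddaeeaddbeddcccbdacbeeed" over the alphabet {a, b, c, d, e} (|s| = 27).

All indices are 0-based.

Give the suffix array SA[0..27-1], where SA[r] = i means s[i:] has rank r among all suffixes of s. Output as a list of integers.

sorted suffixes:
  #0 SA[0]=20  'acbeeed'
  #1 SA[1]=8  'addbeddcccbdacbeeed'
  #2 SA[2]=0  'aedddaeeaddbeddcccbdacbeeed'
  #3 SA[3]=5  'aeeaddbeddcccbdacbeeed'
  #4 SA[4]=18  'bdacbeeed'
  #5 SA[5]=11  'beddcccbdacbeeed'
  #6 SA[6]=22  'beeed'
  #7 SA[7]=17  'cbdacbeeed'
  #8 SA[8]=21  'cbeeed'
  #9 SA[9]=16  'ccbdacbeeed'
  #10 SA[10]=15  'cccbdacbeeed'
  #11 SA[11]=26  'd'
  #12 SA[12]=19  'dacbeeed'
  #13 SA[13]=4  'daeeaddbeddcccbdacbeeed'
  #14 SA[14]=10  'dbeddcccbdacbeeed'
  #15 SA[15]=14  'dcccbdacbeeed'
  #16 SA[16]=3  'ddaeeaddbeddcccbdacbeeed'
  #17 SA[17]=9  'ddbeddcccbdacbeeed'
  #18 SA[18]=13  'ddcccbdacbeeed'
  #19 SA[19]=2  'dddaeeaddbeddcccbdacbeeed'
  #20 SA[20]=7  'eaddbeddcccbdacbeeed'
  #21 SA[21]=25  'ed'
  #22 SA[22]=12  'eddcccbdacbeeed'
  #23 SA[23]=1  'edddaeeaddbeddcccbdacbeeed'
  #24 SA[24]=6  'eeaddbeddcccbdacbeeed'
  #25 SA[25]=24  'eed'
  #26 SA[26]=23  'eeed'

[20, 8, 0, 5, 18, 11, 22, 17, 21, 16, 15, 26, 19, 4, 10, 14, 3, 9, 13, 2, 7, 25, 12, 1, 6, 24, 23]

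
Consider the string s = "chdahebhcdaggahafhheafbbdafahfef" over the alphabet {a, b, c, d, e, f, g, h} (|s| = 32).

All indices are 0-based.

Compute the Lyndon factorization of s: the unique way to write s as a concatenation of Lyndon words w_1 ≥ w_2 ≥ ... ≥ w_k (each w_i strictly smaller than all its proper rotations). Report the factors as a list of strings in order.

["chd", "ahebhcd", "aggah", "afhhe", "afbbd", "afahfef"]

emit factor 1: 'chd' (i=0, period=3)
emit factor 2: 'ahebhcd' (i=3, period=7)
emit factor 3: 'aggah' (i=10, period=5)
emit factor 4: 'afhhe' (i=15, period=5)
emit factor 5: 'afbbd' (i=20, period=5)
emit factor 6: 'afahfef' (i=25, period=7)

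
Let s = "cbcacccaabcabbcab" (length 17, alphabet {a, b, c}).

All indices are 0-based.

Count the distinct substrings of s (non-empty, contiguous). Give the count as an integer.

rank | idx | suffix
   0 |   7 | aabcabbcab
   1 |  15 | ab
   2 |  11 | abbcab
   3 |   8 | abcabbcab
   4 |   3 | acccaabcabbcab
   5 |  16 | b
   6 |  12 | bbcab
   7 |  13 | bcab
   8 |   9 | bcabbcab
   9 |   1 | bcacccaabcabbcab
  10 |   6 | caabcabbcab
  11 |  14 | cab
  12 |  10 | cabbcab
  13 |   2 | cacccaabcabbcab
  14 |   0 | cbcacccaabcabbcab
  15 |   5 | ccaabcabbcab
  16 |   4 | cccaabcabbcab

SA = [7, 15, 11, 8, 3, 16, 12, 13, 9, 1, 6, 14, 10, 2, 0, 5, 4]
rank  pair      lcp
   1  s[7:],s[15:]  1  'a'
   2  s[15:],s[11:]  2  'ab'
   3  s[11:],s[8:]  2  'ab'
   4  s[8:],s[3:]  1  'a'
   5  s[3:],s[16:]  0  ''
   6  s[16:],s[12:]  1  'b'
   7  s[12:],s[13:]  1  'b'
   8  s[13:],s[9:]  4  'bcab'
   9  s[9:],s[1:]  3  'bca'
  10  s[1:],s[6:]  0  ''
  11  s[6:],s[14:]  2  'ca'
  12  s[14:],s[10:]  3  'cab'
  13  s[10:],s[2:]  2  'ca'
  14  s[2:],s[0:]  1  'c'
  15  s[0:],s[5:]  1  'c'
  16  s[5:],s[4:]  2  'cc'

n(n+1)/2 = 17·18/2 = 153
Σ LCP = 0 + 1 + 2 + 2 + 1 + 0 + 1 + 1 + 4 + 3 + 0 + 2 + 3 + 2 + 1 + 1 + 2 = 26
distinct = 153 − 26 = 127

127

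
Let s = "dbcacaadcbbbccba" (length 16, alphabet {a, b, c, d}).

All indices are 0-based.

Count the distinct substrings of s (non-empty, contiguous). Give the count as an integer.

120

rank | idx | suffix
   0 |  15 | a
   1 |   5 | aadcbbbccba
   2 |   3 | acaadcbbbccba
   3 |   6 | adcbbbccba
   4 |  14 | ba
   5 |   9 | bbbccba
   6 |  10 | bbccba
   7 |   1 | bcacaadcbbbccba
   8 |  11 | bccba
   9 |   4 | caadcbbbccba
  10 |   2 | cacaadcbbbccba
  11 |  13 | cba
  12 |   8 | cbbbccba
  13 |  12 | ccba
  14 |   0 | dbcacaadcbbbccba
  15 |   7 | dcbbbccba

SA = [15, 5, 3, 6, 14, 9, 10, 1, 11, 4, 2, 13, 8, 12, 0, 7]
rank  pair      lcp
   1  s[15:],s[5:]  1  'a'
   2  s[5:],s[3:]  1  'a'
   3  s[3:],s[6:]  1  'a'
   4  s[6:],s[14:]  0  ''
   5  s[14:],s[9:]  1  'b'
   6  s[9:],s[10:]  2  'bb'
   7  s[10:],s[1:]  1  'b'
   8  s[1:],s[11:]  2  'bc'
   9  s[11:],s[4:]  0  ''
  10  s[4:],s[2:]  2  'ca'
  11  s[2:],s[13:]  1  'c'
  12  s[13:],s[8:]  2  'cb'
  13  s[8:],s[12:]  1  'c'
  14  s[12:],s[0:]  0  ''
  15  s[0:],s[7:]  1  'd'

n(n+1)/2 = 16·17/2 = 136
Σ LCP = 0 + 1 + 1 + 1 + 0 + 1 + 2 + 1 + 2 + 0 + 2 + 1 + 2 + 1 + 0 + 1 = 16
distinct = 136 − 16 = 120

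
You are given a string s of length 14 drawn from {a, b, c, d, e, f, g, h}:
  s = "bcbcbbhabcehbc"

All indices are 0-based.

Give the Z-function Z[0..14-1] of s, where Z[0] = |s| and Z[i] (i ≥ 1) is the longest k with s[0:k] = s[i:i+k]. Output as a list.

Z[0]=14
i=1: fresh scan; Z[1]=0
i=2: fresh scan; Z[2]=3 grow→box=[2,5)
i=3: min(r-i=2, Z[1]=0)=0; Z[3]=0
i=4: min(r-i=1, Z[2]=3)=1; Z[4]=1
i=5: fresh scan; Z[5]=1 grow→box=[5,6)
i=6: fresh scan; Z[6]=0
i=7: fresh scan; Z[7]=0
i=8: fresh scan; Z[8]=2 grow→box=[8,10)
i=9: min(r-i=1, Z[1]=0)=0; Z[9]=0
i=10: fresh scan; Z[10]=0
i=11: fresh scan; Z[11]=0
i=12: fresh scan; Z[12]=2 grow→box=[12,14)
i=13: min(r-i=1, Z[1]=0)=0; Z[13]=0

[14, 0, 3, 0, 1, 1, 0, 0, 2, 0, 0, 0, 2, 0]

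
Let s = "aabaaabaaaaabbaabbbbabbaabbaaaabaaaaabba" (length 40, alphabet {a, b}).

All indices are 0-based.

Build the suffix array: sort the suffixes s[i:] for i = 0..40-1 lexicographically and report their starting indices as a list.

rank | idx | suffix
   0 |  39 | a
   1 |  32 | aaaaabba
   2 |   7 | aaaaabbaabbbbabbaabbaaaabaaaaabba
   3 |  27 | aaaabaaaaabba
   4 |  33 | aaaabba
   5 |   8 | aaaabbaabbbbabbaabbaaaabaaaaabba
   6 |  28 | aaabaaaaabba
   7 |   3 | aaabaaaaabbaabbbbabbaabbaaaabaaaaabba
   8 |  34 | aaabba
   9 |   9 | aaabbaabbbbabbaabbaaaabaaaaabba
  10 |  29 | aabaaaaabba
  11 |   4 | aabaaaaabbaabbbbabbaabbaaaabaaaaabba
  12 |   0 | aabaaabaaaaabbaabbbbabbaabbaaaabaaaaabba
  13 |  35 | aabba
  14 |  23 | aabbaaaabaaaaabba
  15 |  10 | aabbaabbbbabbaabbaaaabaaaaabba
  16 |  14 | aabbbbabbaabbaaaabaaaaabba
  17 |  30 | abaaaaabba
  18 |   5 | abaaaaabbaabbbbabbaabbaaaabaaaaabba
  19 |   1 | abaaabaaaaabbaabbbbabbaabbaaaabaaaaabba
  20 |  36 | abba
  21 |  24 | abbaaaabaaaaabba
  22 |  20 | abbaabbaaaabaaaaabba
  23 |  11 | abbaabbbbabbaabbaaaabaaaaabba
  24 |  15 | abbbbabbaabbaaaabaaaaabba
  25 |  38 | ba
  26 |  31 | baaaaabba
  27 |   6 | baaaaabbaabbbbabbaabbaaaabaaaaabba
  28 |  26 | baaaabaaaaabba
  29 |   2 | baaabaaaaabbaabbbbabbaabbaaaabaaaaabba
  30 |  22 | baabbaaaabaaaaabba
  31 |  13 | baabbbbabbaabbaaaabaaaaabba
  32 |  19 | babbaabbaaaabaaaaabba
  33 |  37 | bba
  34 |  25 | bbaaaabaaaaabba
  35 |  21 | bbaabbaaaabaaaaabba
  36 |  12 | bbaabbbbabbaabbaaaabaaaaabba
  37 |  18 | bbabbaabbaaaabaaaaabba
  38 |  17 | bbbabbaabbaaaabaaaaabba
  39 |  16 | bbbbabbaabbaaaabaaaaabba

[39, 32, 7, 27, 33, 8, 28, 3, 34, 9, 29, 4, 0, 35, 23, 10, 14, 30, 5, 1, 36, 24, 20, 11, 15, 38, 31, 6, 26, 2, 22, 13, 19, 37, 25, 21, 12, 18, 17, 16]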